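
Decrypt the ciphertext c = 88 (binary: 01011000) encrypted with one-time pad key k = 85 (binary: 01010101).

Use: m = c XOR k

Step 1: XOR ciphertext with key:
  Ciphertext: 01011000
  Key:        01010101
  XOR:        00001101
Step 2: Plaintext = 00001101 = 13 in decimal.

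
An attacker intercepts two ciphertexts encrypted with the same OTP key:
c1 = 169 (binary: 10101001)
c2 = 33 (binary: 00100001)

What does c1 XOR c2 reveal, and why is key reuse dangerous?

Step 1: c1 XOR c2 = (m1 XOR k) XOR (m2 XOR k).
Step 2: By XOR associativity/commutativity: = m1 XOR m2 XOR k XOR k = m1 XOR m2.
Step 3: 10101001 XOR 00100001 = 10001000 = 136.
Step 4: The key cancels out! An attacker learns m1 XOR m2 = 136, revealing the relationship between plaintexts.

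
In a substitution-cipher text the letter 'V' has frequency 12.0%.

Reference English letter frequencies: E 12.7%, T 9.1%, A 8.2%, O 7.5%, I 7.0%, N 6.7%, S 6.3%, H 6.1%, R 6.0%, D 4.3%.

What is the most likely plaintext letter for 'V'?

Step 1: The observed frequency is 12.0%.
Step 2: Compare with English frequencies:
  E: 12.7% (difference: 0.7%) <-- closest
  T: 9.1% (difference: 2.9%)
  A: 8.2% (difference: 3.8%)
  O: 7.5% (difference: 4.5%)
  I: 7.0% (difference: 5.0%)
  N: 6.7% (difference: 5.3%)
  S: 6.3% (difference: 5.7%)
  H: 6.1% (difference: 5.9%)
  R: 6.0% (difference: 6.0%)
  D: 4.3% (difference: 7.7%)
Step 3: 'V' most likely represents 'E' (frequency 12.7%).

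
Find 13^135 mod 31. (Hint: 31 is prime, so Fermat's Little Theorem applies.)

Step 1: Since 31 is prime, by Fermat's Little Theorem: 13^30 = 1 (mod 31).
Step 2: Reduce exponent: 135 mod 30 = 15.
Step 3: So 13^135 = 13^15 (mod 31).
Step 4: 13^15 mod 31 = 30.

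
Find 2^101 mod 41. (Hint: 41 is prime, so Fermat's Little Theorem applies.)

Step 1: Since 41 is prime, by Fermat's Little Theorem: 2^40 = 1 (mod 41).
Step 2: Reduce exponent: 101 mod 40 = 21.
Step 3: So 2^101 = 2^21 (mod 41).
Step 4: 2^21 mod 41 = 2.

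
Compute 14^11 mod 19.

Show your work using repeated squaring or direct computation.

Step 1: Compute 14^11 mod 19 step by step, reducing modulo 19 at each step.
  14^1 mod 19 = 14
  14^2 mod 19 = (14 * 14) mod 19 = 6
  14^3 mod 19 = (6 * 14) mod 19 = 8
  14^4 mod 19 = (8 * 14) mod 19 = 17
  14^5 mod 19 = (17 * 14) mod 19 = 10
  14^6 mod 19 = (10 * 14) mod 19 = 7
  14^7 mod 19 = (7 * 14) mod 19 = 3
  14^8 mod 19 = (3 * 14) mod 19 = 4
  14^9 mod 19 = (4 * 14) mod 19 = 18
  14^10 mod 19 = (18 * 14) mod 19 = 5
  14^11 mod 19 = (5 * 14) mod 19 = 13
Step 2: Result = 13.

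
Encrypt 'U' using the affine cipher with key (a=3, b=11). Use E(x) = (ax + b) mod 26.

Step 1: Convert 'U' to number: x = 20.
Step 2: E(20) = (3 * 20 + 11) mod 26 = 71 mod 26 = 19.
Step 3: Convert 19 back to letter: T.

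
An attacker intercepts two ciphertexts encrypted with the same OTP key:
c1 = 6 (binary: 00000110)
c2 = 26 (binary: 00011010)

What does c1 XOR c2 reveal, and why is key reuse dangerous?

Step 1: c1 XOR c2 = (m1 XOR k) XOR (m2 XOR k).
Step 2: By XOR associativity/commutativity: = m1 XOR m2 XOR k XOR k = m1 XOR m2.
Step 3: 00000110 XOR 00011010 = 00011100 = 28.
Step 4: The key cancels out! An attacker learns m1 XOR m2 = 28, revealing the relationship between plaintexts.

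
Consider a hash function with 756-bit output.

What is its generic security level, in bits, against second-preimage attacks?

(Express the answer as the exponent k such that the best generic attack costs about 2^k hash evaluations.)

Step 1: The hash has a 756-bit output.
Step 2: Second-preimage resistance means: given a specific input x, it should be infeasible to find a different y with h(y) = h(x).
With a 756-bit output, a generic search for a second preimage costs about 2^756 evaluations (each trial matches the fixed target with probability 2^-756).
Step 3: Security level = 756 bits.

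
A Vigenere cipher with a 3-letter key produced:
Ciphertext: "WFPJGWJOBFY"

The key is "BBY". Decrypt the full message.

Step 1: Key 'BBY' has length 3. Extended key: BBYBBYBBYBB
Step 2: Decrypt each position:
  W(22) - B(1) = 21 = V
  F(5) - B(1) = 4 = E
  P(15) - Y(24) = 17 = R
  J(9) - B(1) = 8 = I
  G(6) - B(1) = 5 = F
  W(22) - Y(24) = 24 = Y
  J(9) - B(1) = 8 = I
  O(14) - B(1) = 13 = N
  B(1) - Y(24) = 3 = D
  F(5) - B(1) = 4 = E
  Y(24) - B(1) = 23 = X
Plaintext: VERIFYINDEX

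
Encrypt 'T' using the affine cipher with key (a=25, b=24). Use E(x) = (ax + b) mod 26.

Step 1: Convert 'T' to number: x = 19.
Step 2: E(19) = (25 * 19 + 24) mod 26 = 499 mod 26 = 5.
Step 3: Convert 5 back to letter: F.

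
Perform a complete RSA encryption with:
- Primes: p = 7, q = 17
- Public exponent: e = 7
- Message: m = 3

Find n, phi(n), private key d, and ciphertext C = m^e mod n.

Step 1: n = 7 * 17 = 119.
Step 2: phi(n) = (7-1)(17-1) = 6 * 16 = 96.
Step 3: Find d = 7^(-1) mod 96 = 55.
  Verify: 7 * 55 = 385 = 1 (mod 96).
Step 4: C = 3^7 mod 119 = 45.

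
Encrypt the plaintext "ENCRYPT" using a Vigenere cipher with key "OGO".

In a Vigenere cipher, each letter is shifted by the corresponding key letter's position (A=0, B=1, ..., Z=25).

Step 1: Repeat key to match plaintext length:
  Plaintext: ENCRYPT
  Key:       OGOOGOO
Step 2: Encrypt each letter:
  E(4) + O(14) = (4+14) mod 26 = 18 = S
  N(13) + G(6) = (13+6) mod 26 = 19 = T
  C(2) + O(14) = (2+14) mod 26 = 16 = Q
  R(17) + O(14) = (17+14) mod 26 = 5 = F
  Y(24) + G(6) = (24+6) mod 26 = 4 = E
  P(15) + O(14) = (15+14) mod 26 = 3 = D
  T(19) + O(14) = (19+14) mod 26 = 7 = H
Ciphertext: STQFEDH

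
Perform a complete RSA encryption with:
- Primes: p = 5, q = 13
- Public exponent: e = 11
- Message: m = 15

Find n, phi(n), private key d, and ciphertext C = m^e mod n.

Step 1: n = 5 * 13 = 65.
Step 2: phi(n) = (5-1)(13-1) = 4 * 12 = 48.
Step 3: Find d = 11^(-1) mod 48 = 35.
  Verify: 11 * 35 = 385 = 1 (mod 48).
Step 4: C = 15^11 mod 65 = 20.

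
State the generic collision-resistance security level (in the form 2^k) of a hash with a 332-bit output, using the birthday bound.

Step 1: The birthday paradox gives collision probability ~50% after sqrt(2^n) = 2^(n/2) hashes.
Step 2: For 332-bit output: 2^(332/2) = 2^166.
Step 3: Approximately 2^166 hash computations needed.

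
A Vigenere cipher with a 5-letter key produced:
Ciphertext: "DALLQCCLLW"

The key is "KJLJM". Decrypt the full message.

Step 1: Key 'KJLJM' has length 5. Extended key: KJLJMKJLJM
Step 2: Decrypt each position:
  D(3) - K(10) = 19 = T
  A(0) - J(9) = 17 = R
  L(11) - L(11) = 0 = A
  L(11) - J(9) = 2 = C
  Q(16) - M(12) = 4 = E
  C(2) - K(10) = 18 = S
  C(2) - J(9) = 19 = T
  L(11) - L(11) = 0 = A
  L(11) - J(9) = 2 = C
  W(22) - M(12) = 10 = K
Plaintext: TRACESTACK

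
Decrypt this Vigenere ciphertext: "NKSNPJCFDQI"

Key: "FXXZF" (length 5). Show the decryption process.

Step 1: Key 'FXXZF' has length 5. Extended key: FXXZFFXXZFF
Step 2: Decrypt each position:
  N(13) - F(5) = 8 = I
  K(10) - X(23) = 13 = N
  S(18) - X(23) = 21 = V
  N(13) - Z(25) = 14 = O
  P(15) - F(5) = 10 = K
  J(9) - F(5) = 4 = E
  C(2) - X(23) = 5 = F
  F(5) - X(23) = 8 = I
  D(3) - Z(25) = 4 = E
  Q(16) - F(5) = 11 = L
  I(8) - F(5) = 3 = D
Plaintext: INVOKEFIELD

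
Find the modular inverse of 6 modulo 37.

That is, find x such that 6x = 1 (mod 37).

Step 1: We need x such that 6 * x = 1 (mod 37).
Step 2: Using the extended Euclidean algorithm or trial:
  6 * 31 = 186 = 5 * 37 + 1.
Step 3: Since 186 mod 37 = 1, the inverse is x = 31.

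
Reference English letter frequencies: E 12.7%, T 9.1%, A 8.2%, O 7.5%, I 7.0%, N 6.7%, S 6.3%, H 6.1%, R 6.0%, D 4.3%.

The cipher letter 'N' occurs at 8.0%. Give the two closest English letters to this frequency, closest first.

Step 1: Observed frequency of 'N' is 8.0%.
Step 2: Compute distances to each reference frequency and sort:
  A (8.2%): difference = 0.2% <-- BEST
  O (7.5%): difference = 0.5% <-- RUNNER-UP
  I (7.0%): difference = 1.0%
  T (9.1%): difference = 1.1%
  N (6.7%): difference = 1.3%
Step 3: Most likely is 'A' (8.2%, diff 0.2%); second most likely is 'O' (7.5%, diff 0.5%).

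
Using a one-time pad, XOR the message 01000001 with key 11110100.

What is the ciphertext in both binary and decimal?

Step 1: Write out the XOR operation bit by bit:
  Message: 01000001
  Key:     11110100
  XOR:     10110101
Step 2: Convert to decimal: 10110101 = 181.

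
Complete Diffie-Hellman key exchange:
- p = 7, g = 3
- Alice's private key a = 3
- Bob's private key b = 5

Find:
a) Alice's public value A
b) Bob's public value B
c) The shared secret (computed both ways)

Step 1: A = g^a mod p = 3^3 mod 7 = 6.
Step 2: B = g^b mod p = 3^5 mod 7 = 5.
Step 3: Alice computes s = B^a mod p = 5^3 mod 7 = 6.
Step 4: Bob computes s = A^b mod p = 6^5 mod 7 = 6.
Both sides agree: shared secret = 6.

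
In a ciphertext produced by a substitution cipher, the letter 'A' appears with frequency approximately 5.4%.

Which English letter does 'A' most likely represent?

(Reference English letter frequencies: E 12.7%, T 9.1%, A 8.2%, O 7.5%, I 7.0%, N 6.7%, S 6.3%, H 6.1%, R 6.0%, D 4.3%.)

Step 1: The observed frequency is 5.4%.
Step 2: Compare with English frequencies:
  E: 12.7% (difference: 7.3%)
  T: 9.1% (difference: 3.7%)
  A: 8.2% (difference: 2.8%)
  O: 7.5% (difference: 2.1%)
  I: 7.0% (difference: 1.6%)
  N: 6.7% (difference: 1.3%)
  S: 6.3% (difference: 0.9%)
  H: 6.1% (difference: 0.7%)
  R: 6.0% (difference: 0.6%) <-- closest
  D: 4.3% (difference: 1.1%)
Step 3: 'A' most likely represents 'R' (frequency 6.0%).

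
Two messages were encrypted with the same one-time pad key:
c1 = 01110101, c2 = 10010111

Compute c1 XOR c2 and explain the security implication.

Step 1: c1 XOR c2 = (m1 XOR k) XOR (m2 XOR k).
Step 2: By XOR associativity/commutativity: = m1 XOR m2 XOR k XOR k = m1 XOR m2.
Step 3: 01110101 XOR 10010111 = 11100010 = 226.
Step 4: The key cancels out! An attacker learns m1 XOR m2 = 226, revealing the relationship between plaintexts.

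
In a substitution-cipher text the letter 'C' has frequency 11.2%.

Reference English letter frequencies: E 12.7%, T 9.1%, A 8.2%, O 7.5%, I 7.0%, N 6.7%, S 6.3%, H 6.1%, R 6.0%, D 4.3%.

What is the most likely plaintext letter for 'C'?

Step 1: The observed frequency is 11.2%.
Step 2: Compare with English frequencies:
  E: 12.7% (difference: 1.5%) <-- closest
  T: 9.1% (difference: 2.1%)
  A: 8.2% (difference: 3.0%)
  O: 7.5% (difference: 3.7%)
  I: 7.0% (difference: 4.2%)
  N: 6.7% (difference: 4.5%)
  S: 6.3% (difference: 4.9%)
  H: 6.1% (difference: 5.1%)
  R: 6.0% (difference: 5.2%)
  D: 4.3% (difference: 6.9%)
Step 3: 'C' most likely represents 'E' (frequency 12.7%).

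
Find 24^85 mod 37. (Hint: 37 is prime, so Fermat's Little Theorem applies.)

Step 1: Since 37 is prime, by Fermat's Little Theorem: 24^36 = 1 (mod 37).
Step 2: Reduce exponent: 85 mod 36 = 13.
Step 3: So 24^85 = 24^13 (mod 37).
Step 4: 24^13 mod 37 = 18.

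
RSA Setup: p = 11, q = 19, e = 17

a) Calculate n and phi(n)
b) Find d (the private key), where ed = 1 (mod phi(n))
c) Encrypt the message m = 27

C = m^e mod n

Step 1: n = 11 * 19 = 209.
Step 2: phi(n) = (11-1)(19-1) = 10 * 18 = 180.
Step 3: Find d = 17^(-1) mod 180 = 53.
  Verify: 17 * 53 = 901 = 1 (mod 180).
Step 4: C = 27^17 mod 209 = 69.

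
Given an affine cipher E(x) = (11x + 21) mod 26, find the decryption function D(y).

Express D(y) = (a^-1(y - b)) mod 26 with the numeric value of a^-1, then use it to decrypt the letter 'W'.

Step 1: Find a^-1, the modular inverse of 11 mod 26.
Step 2: We need 11 * a^-1 = 1 (mod 26).
Step 3: 11 * 19 = 209 = 8 * 26 + 1, so a^-1 = 19.
Step 4: D(y) = 19(y - 21) mod 26.
Step 5: Apply to 'W' (y = 22): D(22) = 19 * (22 - 21) mod 26 = 19 * 1 mod 26 = 19 -> 'T'.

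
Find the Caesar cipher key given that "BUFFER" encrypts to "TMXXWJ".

Step 1: Compare first letters: B (position 1) -> T (position 19).
Step 2: Shift = (19 - 1) mod 26 = 18.
The shift value is 18.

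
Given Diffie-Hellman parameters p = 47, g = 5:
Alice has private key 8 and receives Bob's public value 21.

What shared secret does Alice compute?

Step 1: s = B^a mod p = 21^8 mod 47.
  21^1 mod 47 = 21
  21^2 mod 47 = (21 * 21) mod 47 = 18
  21^3 mod 47 = (18 * 21) mod 47 = 2
  21^4 mod 47 = (2 * 21) mod 47 = 42
  21^5 mod 47 = (42 * 21) mod 47 = 36
  21^6 mod 47 = (36 * 21) mod 47 = 4
  21^7 mod 47 = (4 * 21) mod 47 = 37
  21^8 mod 47 = (37 * 21) mod 47 = 25
Result: shared secret = 25.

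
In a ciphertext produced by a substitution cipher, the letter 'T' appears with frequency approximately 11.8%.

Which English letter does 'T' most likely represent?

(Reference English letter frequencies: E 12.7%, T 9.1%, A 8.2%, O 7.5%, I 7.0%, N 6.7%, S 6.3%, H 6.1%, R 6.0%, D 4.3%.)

Step 1: The observed frequency is 11.8%.
Step 2: Compare with English frequencies:
  E: 12.7% (difference: 0.9%) <-- closest
  T: 9.1% (difference: 2.7%)
  A: 8.2% (difference: 3.6%)
  O: 7.5% (difference: 4.3%)
  I: 7.0% (difference: 4.8%)
  N: 6.7% (difference: 5.1%)
  S: 6.3% (difference: 5.5%)
  H: 6.1% (difference: 5.7%)
  R: 6.0% (difference: 5.8%)
  D: 4.3% (difference: 7.5%)
Step 3: 'T' most likely represents 'E' (frequency 12.7%).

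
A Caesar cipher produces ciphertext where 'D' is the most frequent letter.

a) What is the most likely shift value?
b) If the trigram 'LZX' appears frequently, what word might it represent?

Step 1: In English, 'E' is the most frequent letter (12.7%).
Step 2: The most frequent ciphertext letter is 'D' (position 3).
Step 3: Shift = (3 - 4) mod 26 = 25.
Step 4: Decrypt 'LZX' by shifting back 25:
  L -> M
  Z -> A
  X -> Y
Step 5: 'LZX' decrypts to 'MAY'.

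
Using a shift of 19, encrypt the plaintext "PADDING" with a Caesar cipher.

Step 1: For each letter, shift forward by 19 positions (mod 26).
  P (position 15) -> position (15+19) mod 26 = 8 -> I
  A (position 0) -> position (0+19) mod 26 = 19 -> T
  D (position 3) -> position (3+19) mod 26 = 22 -> W
  D (position 3) -> position (3+19) mod 26 = 22 -> W
  I (position 8) -> position (8+19) mod 26 = 1 -> B
  N (position 13) -> position (13+19) mod 26 = 6 -> G
  G (position 6) -> position (6+19) mod 26 = 25 -> Z
Result: ITWWBGZ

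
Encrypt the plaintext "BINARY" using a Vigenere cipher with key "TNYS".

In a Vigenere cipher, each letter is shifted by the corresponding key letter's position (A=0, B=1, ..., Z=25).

Step 1: Repeat key to match plaintext length:
  Plaintext: BINARY
  Key:       TNYSTN
Step 2: Encrypt each letter:
  B(1) + T(19) = (1+19) mod 26 = 20 = U
  I(8) + N(13) = (8+13) mod 26 = 21 = V
  N(13) + Y(24) = (13+24) mod 26 = 11 = L
  A(0) + S(18) = (0+18) mod 26 = 18 = S
  R(17) + T(19) = (17+19) mod 26 = 10 = K
  Y(24) + N(13) = (24+13) mod 26 = 11 = L
Ciphertext: UVLSKL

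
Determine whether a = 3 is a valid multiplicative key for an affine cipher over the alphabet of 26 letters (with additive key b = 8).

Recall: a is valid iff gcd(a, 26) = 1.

Step 1: Compute gcd(3, 26).
Step 2: gcd(3, 26) = 1.
Since gcd = 1, 3 is coprime with 26, so it is a valid key.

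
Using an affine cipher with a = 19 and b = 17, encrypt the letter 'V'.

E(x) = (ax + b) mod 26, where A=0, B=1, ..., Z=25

Step 1: Convert 'V' to number: x = 21.
Step 2: E(21) = (19 * 21 + 17) mod 26 = 416 mod 26 = 0.
Step 3: Convert 0 back to letter: A.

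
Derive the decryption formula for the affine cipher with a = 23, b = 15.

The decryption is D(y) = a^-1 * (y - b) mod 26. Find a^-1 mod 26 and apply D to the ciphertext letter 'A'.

Step 1: Find a^-1, the modular inverse of 23 mod 26.
Step 2: We need 23 * a^-1 = 1 (mod 26).
Step 3: 23 * 17 = 391 = 15 * 26 + 1, so a^-1 = 17.
Step 4: D(y) = 17(y - 15) mod 26.
Step 5: Apply to 'A' (y = 0): D(0) = 17 * (0 - 15) mod 26 = 17 * -15 mod 26 = 5 -> 'F'.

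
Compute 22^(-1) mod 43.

Step 1: We need x such that 22 * x = 1 (mod 43).
Step 2: Using the extended Euclidean algorithm or trial:
  22 * 2 = 44 = 1 * 43 + 1.
Step 3: Since 44 mod 43 = 1, the inverse is x = 2.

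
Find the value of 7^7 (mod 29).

Step 1: Compute 7^7 mod 29 step by step, reducing modulo 29 at each step.
  7^1 mod 29 = 7
  7^2 mod 29 = (7 * 7) mod 29 = 20
  7^3 mod 29 = (20 * 7) mod 29 = 24
  7^4 mod 29 = (24 * 7) mod 29 = 23
  7^5 mod 29 = (23 * 7) mod 29 = 16
  7^6 mod 29 = (16 * 7) mod 29 = 25
  7^7 mod 29 = (25 * 7) mod 29 = 1
Step 2: Result = 1.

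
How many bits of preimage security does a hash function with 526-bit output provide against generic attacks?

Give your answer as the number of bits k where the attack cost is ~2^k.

Step 1: The hash has a 526-bit output.
Step 2: Preimage resistance means: given a digest h(x), it should be infeasible to find any input that hashes to it.
With a 526-bit output there are 2^526 possible digests, so a generic brute-force preimage search costs about 2^526 evaluations.
Step 3: Security level = 526 bits.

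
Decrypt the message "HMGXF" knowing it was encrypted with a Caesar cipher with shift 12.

Step 1: Reverse the shift by subtracting 12 from each letter position.
  H (position 7) -> position (7-12) mod 26 = 21 -> V
  M (position 12) -> position (12-12) mod 26 = 0 -> A
  G (position 6) -> position (6-12) mod 26 = 20 -> U
  X (position 23) -> position (23-12) mod 26 = 11 -> L
  F (position 5) -> position (5-12) mod 26 = 19 -> T
Decrypted message: VAULT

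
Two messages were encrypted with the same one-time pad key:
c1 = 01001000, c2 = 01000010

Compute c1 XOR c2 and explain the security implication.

Step 1: c1 XOR c2 = (m1 XOR k) XOR (m2 XOR k).
Step 2: By XOR associativity/commutativity: = m1 XOR m2 XOR k XOR k = m1 XOR m2.
Step 3: 01001000 XOR 01000010 = 00001010 = 10.
Step 4: The key cancels out! An attacker learns m1 XOR m2 = 10, revealing the relationship between plaintexts.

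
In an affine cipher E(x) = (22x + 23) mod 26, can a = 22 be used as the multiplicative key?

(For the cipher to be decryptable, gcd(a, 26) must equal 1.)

Step 1: Compute gcd(22, 26).
Step 2: gcd(22, 26) = 2.
Since gcd = 2 != 1, 22 shares a common factor with 26, so it cannot be used.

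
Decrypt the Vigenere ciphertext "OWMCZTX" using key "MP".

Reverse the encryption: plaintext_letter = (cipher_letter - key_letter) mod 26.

Step 1: Extend key: MPMPMPM
Step 2: Decrypt each letter (c - k) mod 26:
  O(14) - M(12) = (14-12) mod 26 = 2 = C
  W(22) - P(15) = (22-15) mod 26 = 7 = H
  M(12) - M(12) = (12-12) mod 26 = 0 = A
  C(2) - P(15) = (2-15) mod 26 = 13 = N
  Z(25) - M(12) = (25-12) mod 26 = 13 = N
  T(19) - P(15) = (19-15) mod 26 = 4 = E
  X(23) - M(12) = (23-12) mod 26 = 11 = L
Plaintext: CHANNEL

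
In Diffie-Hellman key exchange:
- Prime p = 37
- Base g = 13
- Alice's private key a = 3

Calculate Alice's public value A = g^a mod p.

Step 1: A = g^a mod p = 13^3 mod 37.
  13^1 mod 37 = 13
  13^2 mod 37 = (13 * 13) mod 37 = 21
  13^3 mod 37 = (21 * 13) mod 37 = 14
Result: A = 14.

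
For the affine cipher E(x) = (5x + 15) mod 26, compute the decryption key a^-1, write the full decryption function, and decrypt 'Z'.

Step 1: Find a^-1, the modular inverse of 5 mod 26.
Step 2: We need 5 * a^-1 = 1 (mod 26).
Step 3: 5 * 21 = 105 = 4 * 26 + 1, so a^-1 = 21.
Step 4: D(y) = 21(y - 15) mod 26.
Step 5: Apply to 'Z' (y = 25): D(25) = 21 * (25 - 15) mod 26 = 21 * 10 mod 26 = 2 -> 'C'.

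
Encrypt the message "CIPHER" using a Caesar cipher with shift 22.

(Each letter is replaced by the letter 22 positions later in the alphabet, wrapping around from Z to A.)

Step 1: For each letter, shift forward by 22 positions (mod 26).
  C (position 2) -> position (2+22) mod 26 = 24 -> Y
  I (position 8) -> position (8+22) mod 26 = 4 -> E
  P (position 15) -> position (15+22) mod 26 = 11 -> L
  H (position 7) -> position (7+22) mod 26 = 3 -> D
  E (position 4) -> position (4+22) mod 26 = 0 -> A
  R (position 17) -> position (17+22) mod 26 = 13 -> N
Result: YELDAN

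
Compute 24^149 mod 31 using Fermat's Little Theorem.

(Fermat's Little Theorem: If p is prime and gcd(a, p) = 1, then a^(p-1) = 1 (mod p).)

Step 1: Since 31 is prime, by Fermat's Little Theorem: 24^30 = 1 (mod 31).
Step 2: Reduce exponent: 149 mod 30 = 29.
Step 3: So 24^149 = 24^29 (mod 31).
Step 4: 24^29 mod 31 = 22.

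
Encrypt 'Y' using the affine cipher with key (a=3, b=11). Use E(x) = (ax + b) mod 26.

Step 1: Convert 'Y' to number: x = 24.
Step 2: E(24) = (3 * 24 + 11) mod 26 = 83 mod 26 = 5.
Step 3: Convert 5 back to letter: F.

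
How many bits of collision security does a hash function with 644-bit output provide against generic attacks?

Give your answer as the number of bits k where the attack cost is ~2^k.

Step 1: The hash has a 644-bit output.
Step 2: Collision resistance means it should be infeasible to find any x != y with h(x) = h(y).
By the birthday bound, a generic collision search succeeds after about sqrt(2^644) = 2^(644/2) = 2^322 evaluations.
Step 3: Security level = 322 bits.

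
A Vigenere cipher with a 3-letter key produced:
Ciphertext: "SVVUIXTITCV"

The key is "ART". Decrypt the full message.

Step 1: Key 'ART' has length 3. Extended key: ARTARTARTAR
Step 2: Decrypt each position:
  S(18) - A(0) = 18 = S
  V(21) - R(17) = 4 = E
  V(21) - T(19) = 2 = C
  U(20) - A(0) = 20 = U
  I(8) - R(17) = 17 = R
  X(23) - T(19) = 4 = E
  T(19) - A(0) = 19 = T
  I(8) - R(17) = 17 = R
  T(19) - T(19) = 0 = A
  C(2) - A(0) = 2 = C
  V(21) - R(17) = 4 = E
Plaintext: SECURETRACE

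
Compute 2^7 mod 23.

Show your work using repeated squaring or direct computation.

Step 1: Compute 2^7 mod 23 step by step, reducing modulo 23 at each step.
  2^1 mod 23 = 2
  2^2 mod 23 = (2 * 2) mod 23 = 4
  2^3 mod 23 = (4 * 2) mod 23 = 8
  2^4 mod 23 = (8 * 2) mod 23 = 16
  2^5 mod 23 = (16 * 2) mod 23 = 9
  2^6 mod 23 = (9 * 2) mod 23 = 18
  2^7 mod 23 = (18 * 2) mod 23 = 13
Step 2: Result = 13.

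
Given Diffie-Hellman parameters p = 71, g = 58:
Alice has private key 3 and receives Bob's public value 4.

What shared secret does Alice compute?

Step 1: s = B^a mod p = 4^3 mod 71.
  4^1 mod 71 = 4
  4^2 mod 71 = (4 * 4) mod 71 = 16
  4^3 mod 71 = (16 * 4) mod 71 = 64
Result: shared secret = 64.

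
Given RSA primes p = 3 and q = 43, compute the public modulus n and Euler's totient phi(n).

Step 1: n = p * q = 3 * 43 = 129.
Step 2: phi(n) = (p-1)(q-1) = 2 * 42 = 84.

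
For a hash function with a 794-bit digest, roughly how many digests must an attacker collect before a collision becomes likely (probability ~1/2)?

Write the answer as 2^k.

Step 1: The birthday paradox gives collision probability ~50% after sqrt(2^n) = 2^(n/2) hashes.
Step 2: For 794-bit output: 2^(794/2) = 2^397.
Step 3: Approximately 2^397 hash computations needed.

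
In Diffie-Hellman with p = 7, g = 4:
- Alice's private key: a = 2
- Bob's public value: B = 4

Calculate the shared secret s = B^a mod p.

Step 1: s = B^a mod p = 4^2 mod 7.
  4^1 mod 7 = 4
  4^2 mod 7 = (4 * 4) mod 7 = 2
Result: shared secret = 2.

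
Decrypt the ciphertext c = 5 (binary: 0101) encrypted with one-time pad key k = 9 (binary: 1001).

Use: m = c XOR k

Step 1: XOR ciphertext with key:
  Ciphertext: 0101
  Key:        1001
  XOR:        1100
Step 2: Plaintext = 1100 = 12 in decimal.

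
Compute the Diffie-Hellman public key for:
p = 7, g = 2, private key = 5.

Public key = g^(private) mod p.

Step 1: A = g^a mod p = 2^5 mod 7.
  2^1 mod 7 = 2
  2^2 mod 7 = (2 * 2) mod 7 = 4
  2^3 mod 7 = (4 * 2) mod 7 = 1
  2^4 mod 7 = (1 * 2) mod 7 = 2
  2^5 mod 7 = (2 * 2) mod 7 = 4
Result: A = 4.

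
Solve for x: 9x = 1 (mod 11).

Step 1: We need x such that 9 * x = 1 (mod 11).
Step 2: Using the extended Euclidean algorithm or trial:
  9 * 5 = 45 = 4 * 11 + 1.
Step 3: Since 45 mod 11 = 1, the inverse is x = 5.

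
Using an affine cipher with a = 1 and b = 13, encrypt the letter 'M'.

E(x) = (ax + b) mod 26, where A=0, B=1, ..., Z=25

Step 1: Convert 'M' to number: x = 12.
Step 2: E(12) = (1 * 12 + 13) mod 26 = 25 mod 26 = 25.
Step 3: Convert 25 back to letter: Z.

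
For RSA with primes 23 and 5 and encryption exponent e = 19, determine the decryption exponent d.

Step 1: n = 23 * 5 = 115.
Step 2: phi(n) = 22 * 4 = 88.
Step 3: Find d such that 19 * d = 1 (mod 88).
Step 4: d = 19^(-1) mod 88 = 51.
Verification: 19 * 51 = 969 = 11 * 88 + 1.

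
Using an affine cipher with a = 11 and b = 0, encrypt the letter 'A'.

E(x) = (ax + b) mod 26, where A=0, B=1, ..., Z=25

Step 1: Convert 'A' to number: x = 0.
Step 2: E(0) = (11 * 0 + 0) mod 26 = 0 mod 26 = 0.
Step 3: Convert 0 back to letter: A.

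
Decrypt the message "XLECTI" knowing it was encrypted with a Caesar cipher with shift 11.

Step 1: Reverse the shift by subtracting 11 from each letter position.
  X (position 23) -> position (23-11) mod 26 = 12 -> M
  L (position 11) -> position (11-11) mod 26 = 0 -> A
  E (position 4) -> position (4-11) mod 26 = 19 -> T
  C (position 2) -> position (2-11) mod 26 = 17 -> R
  T (position 19) -> position (19-11) mod 26 = 8 -> I
  I (position 8) -> position (8-11) mod 26 = 23 -> X
Decrypted message: MATRIX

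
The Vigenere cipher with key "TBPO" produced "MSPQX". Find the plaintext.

Step 1: Extend key: TBPOT
Step 2: Decrypt each letter (c - k) mod 26:
  M(12) - T(19) = (12-19) mod 26 = 19 = T
  S(18) - B(1) = (18-1) mod 26 = 17 = R
  P(15) - P(15) = (15-15) mod 26 = 0 = A
  Q(16) - O(14) = (16-14) mod 26 = 2 = C
  X(23) - T(19) = (23-19) mod 26 = 4 = E
Plaintext: TRACE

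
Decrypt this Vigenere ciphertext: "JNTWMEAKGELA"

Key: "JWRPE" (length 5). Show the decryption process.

Step 1: Key 'JWRPE' has length 5. Extended key: JWRPEJWRPEJW
Step 2: Decrypt each position:
  J(9) - J(9) = 0 = A
  N(13) - W(22) = 17 = R
  T(19) - R(17) = 2 = C
  W(22) - P(15) = 7 = H
  M(12) - E(4) = 8 = I
  E(4) - J(9) = 21 = V
  A(0) - W(22) = 4 = E
  K(10) - R(17) = 19 = T
  G(6) - P(15) = 17 = R
  E(4) - E(4) = 0 = A
  L(11) - J(9) = 2 = C
  A(0) - W(22) = 4 = E
Plaintext: ARCHIVETRACE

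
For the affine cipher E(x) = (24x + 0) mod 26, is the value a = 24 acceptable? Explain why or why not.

Step 1: Compute gcd(24, 26).
Step 2: gcd(24, 26) = 2.
Since gcd = 2 != 1, 24 shares a common factor with 26, so it cannot be used.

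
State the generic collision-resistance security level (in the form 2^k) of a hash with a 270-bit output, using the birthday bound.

Step 1: The birthday paradox gives collision probability ~50% after sqrt(2^n) = 2^(n/2) hashes.
Step 2: For 270-bit output: 2^(270/2) = 2^135.
Step 3: Approximately 2^135 hash computations needed.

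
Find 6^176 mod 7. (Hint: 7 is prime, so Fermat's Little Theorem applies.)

Step 1: Since 7 is prime, by Fermat's Little Theorem: 6^6 = 1 (mod 7).
Step 2: Reduce exponent: 176 mod 6 = 2.
Step 3: So 6^176 = 6^2 (mod 7).
Step 4: 6^2 mod 7 = 1.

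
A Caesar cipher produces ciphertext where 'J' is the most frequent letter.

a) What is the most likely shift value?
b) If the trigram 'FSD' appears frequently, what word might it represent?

Step 1: In English, 'E' is the most frequent letter (12.7%).
Step 2: The most frequent ciphertext letter is 'J' (position 9).
Step 3: Shift = (9 - 4) mod 26 = 5.
Step 4: Decrypt 'FSD' by shifting back 5:
  F -> A
  S -> N
  D -> Y
Step 5: 'FSD' decrypts to 'ANY'.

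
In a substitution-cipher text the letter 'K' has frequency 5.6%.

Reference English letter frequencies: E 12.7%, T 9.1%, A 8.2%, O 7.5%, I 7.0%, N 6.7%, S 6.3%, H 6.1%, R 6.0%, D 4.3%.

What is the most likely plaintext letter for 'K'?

Step 1: The observed frequency is 5.6%.
Step 2: Compare with English frequencies:
  E: 12.7% (difference: 7.1%)
  T: 9.1% (difference: 3.5%)
  A: 8.2% (difference: 2.6%)
  O: 7.5% (difference: 1.9%)
  I: 7.0% (difference: 1.4%)
  N: 6.7% (difference: 1.1%)
  S: 6.3% (difference: 0.7%)
  H: 6.1% (difference: 0.5%)
  R: 6.0% (difference: 0.4%) <-- closest
  D: 4.3% (difference: 1.3%)
Step 3: 'K' most likely represents 'R' (frequency 6.0%).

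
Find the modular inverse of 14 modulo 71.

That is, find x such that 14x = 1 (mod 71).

Step 1: We need x such that 14 * x = 1 (mod 71).
Step 2: Using the extended Euclidean algorithm or trial:
  14 * 66 = 924 = 13 * 71 + 1.
Step 3: Since 924 mod 71 = 1, the inverse is x = 66.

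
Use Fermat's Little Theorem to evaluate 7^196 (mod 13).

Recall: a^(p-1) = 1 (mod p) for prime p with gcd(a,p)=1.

Step 1: Since 13 is prime, by Fermat's Little Theorem: 7^12 = 1 (mod 13).
Step 2: Reduce exponent: 196 mod 12 = 4.
Step 3: So 7^196 = 7^4 (mod 13).
Step 4: 7^4 mod 13 = 9.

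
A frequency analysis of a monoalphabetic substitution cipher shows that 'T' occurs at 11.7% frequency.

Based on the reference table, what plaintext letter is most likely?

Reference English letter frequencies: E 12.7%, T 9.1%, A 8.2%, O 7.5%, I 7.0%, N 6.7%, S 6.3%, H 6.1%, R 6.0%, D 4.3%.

Step 1: The observed frequency is 11.7%.
Step 2: Compare with English frequencies:
  E: 12.7% (difference: 1.0%) <-- closest
  T: 9.1% (difference: 2.6%)
  A: 8.2% (difference: 3.5%)
  O: 7.5% (difference: 4.2%)
  I: 7.0% (difference: 4.7%)
  N: 6.7% (difference: 5.0%)
  S: 6.3% (difference: 5.4%)
  H: 6.1% (difference: 5.6%)
  R: 6.0% (difference: 5.7%)
  D: 4.3% (difference: 7.4%)
Step 3: 'T' most likely represents 'E' (frequency 12.7%).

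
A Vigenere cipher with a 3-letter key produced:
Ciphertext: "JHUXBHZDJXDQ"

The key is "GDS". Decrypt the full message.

Step 1: Key 'GDS' has length 3. Extended key: GDSGDSGDSGDS
Step 2: Decrypt each position:
  J(9) - G(6) = 3 = D
  H(7) - D(3) = 4 = E
  U(20) - S(18) = 2 = C
  X(23) - G(6) = 17 = R
  B(1) - D(3) = 24 = Y
  H(7) - S(18) = 15 = P
  Z(25) - G(6) = 19 = T
  D(3) - D(3) = 0 = A
  J(9) - S(18) = 17 = R
  X(23) - G(6) = 17 = R
  D(3) - D(3) = 0 = A
  Q(16) - S(18) = 24 = Y
Plaintext: DECRYPTARRAY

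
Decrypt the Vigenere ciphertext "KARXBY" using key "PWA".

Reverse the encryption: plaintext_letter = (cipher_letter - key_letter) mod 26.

Step 1: Extend key: PWAPWA
Step 2: Decrypt each letter (c - k) mod 26:
  K(10) - P(15) = (10-15) mod 26 = 21 = V
  A(0) - W(22) = (0-22) mod 26 = 4 = E
  R(17) - A(0) = (17-0) mod 26 = 17 = R
  X(23) - P(15) = (23-15) mod 26 = 8 = I
  B(1) - W(22) = (1-22) mod 26 = 5 = F
  Y(24) - A(0) = (24-0) mod 26 = 24 = Y
Plaintext: VERIFY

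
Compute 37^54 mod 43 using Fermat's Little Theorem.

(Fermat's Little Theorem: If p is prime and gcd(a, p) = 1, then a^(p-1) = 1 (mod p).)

Step 1: Since 43 is prime, by Fermat's Little Theorem: 37^42 = 1 (mod 43).
Step 2: Reduce exponent: 54 mod 42 = 12.
Step 3: So 37^54 = 37^12 (mod 43).
Step 4: 37^12 mod 43 = 1.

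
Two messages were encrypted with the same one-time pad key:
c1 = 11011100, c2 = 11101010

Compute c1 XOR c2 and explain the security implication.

Step 1: c1 XOR c2 = (m1 XOR k) XOR (m2 XOR k).
Step 2: By XOR associativity/commutativity: = m1 XOR m2 XOR k XOR k = m1 XOR m2.
Step 3: 11011100 XOR 11101010 = 00110110 = 54.
Step 4: The key cancels out! An attacker learns m1 XOR m2 = 54, revealing the relationship between plaintexts.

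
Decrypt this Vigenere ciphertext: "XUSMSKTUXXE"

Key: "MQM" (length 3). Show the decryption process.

Step 1: Key 'MQM' has length 3. Extended key: MQMMQMMQMMQ
Step 2: Decrypt each position:
  X(23) - M(12) = 11 = L
  U(20) - Q(16) = 4 = E
  S(18) - M(12) = 6 = G
  M(12) - M(12) = 0 = A
  S(18) - Q(16) = 2 = C
  K(10) - M(12) = 24 = Y
  T(19) - M(12) = 7 = H
  U(20) - Q(16) = 4 = E
  X(23) - M(12) = 11 = L
  X(23) - M(12) = 11 = L
  E(4) - Q(16) = 14 = O
Plaintext: LEGACYHELLO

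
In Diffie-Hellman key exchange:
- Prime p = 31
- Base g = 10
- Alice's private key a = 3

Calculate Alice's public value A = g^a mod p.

Step 1: A = g^a mod p = 10^3 mod 31.
  10^1 mod 31 = 10
  10^2 mod 31 = (10 * 10) mod 31 = 7
  10^3 mod 31 = (7 * 10) mod 31 = 8
Result: A = 8.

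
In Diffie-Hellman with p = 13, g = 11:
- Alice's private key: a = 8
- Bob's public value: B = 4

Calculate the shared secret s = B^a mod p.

Step 1: s = B^a mod p = 4^8 mod 13.
  4^1 mod 13 = 4
  4^2 mod 13 = (4 * 4) mod 13 = 3
  4^3 mod 13 = (3 * 4) mod 13 = 12
  4^4 mod 13 = (12 * 4) mod 13 = 9
  4^5 mod 13 = (9 * 4) mod 13 = 10
  4^6 mod 13 = (10 * 4) mod 13 = 1
  4^7 mod 13 = (1 * 4) mod 13 = 4
  4^8 mod 13 = (4 * 4) mod 13 = 3
Result: shared secret = 3.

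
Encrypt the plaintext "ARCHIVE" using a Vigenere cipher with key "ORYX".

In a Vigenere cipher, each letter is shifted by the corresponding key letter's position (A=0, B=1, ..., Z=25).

Step 1: Repeat key to match plaintext length:
  Plaintext: ARCHIVE
  Key:       ORYXORY
Step 2: Encrypt each letter:
  A(0) + O(14) = (0+14) mod 26 = 14 = O
  R(17) + R(17) = (17+17) mod 26 = 8 = I
  C(2) + Y(24) = (2+24) mod 26 = 0 = A
  H(7) + X(23) = (7+23) mod 26 = 4 = E
  I(8) + O(14) = (8+14) mod 26 = 22 = W
  V(21) + R(17) = (21+17) mod 26 = 12 = M
  E(4) + Y(24) = (4+24) mod 26 = 2 = C
Ciphertext: OIAEWMC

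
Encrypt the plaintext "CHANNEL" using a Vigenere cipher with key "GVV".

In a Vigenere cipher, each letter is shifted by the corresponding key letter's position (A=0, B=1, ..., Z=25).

Step 1: Repeat key to match plaintext length:
  Plaintext: CHANNEL
  Key:       GVVGVVG
Step 2: Encrypt each letter:
  C(2) + G(6) = (2+6) mod 26 = 8 = I
  H(7) + V(21) = (7+21) mod 26 = 2 = C
  A(0) + V(21) = (0+21) mod 26 = 21 = V
  N(13) + G(6) = (13+6) mod 26 = 19 = T
  N(13) + V(21) = (13+21) mod 26 = 8 = I
  E(4) + V(21) = (4+21) mod 26 = 25 = Z
  L(11) + G(6) = (11+6) mod 26 = 17 = R
Ciphertext: ICVTIZR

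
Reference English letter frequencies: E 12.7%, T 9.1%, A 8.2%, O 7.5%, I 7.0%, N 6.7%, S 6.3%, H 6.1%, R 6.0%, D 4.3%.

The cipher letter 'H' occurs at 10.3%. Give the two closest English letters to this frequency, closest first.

Step 1: Observed frequency of 'H' is 10.3%.
Step 2: Compute distances to each reference frequency and sort:
  T (9.1%): difference = 1.2% <-- BEST
  A (8.2%): difference = 2.1% <-- RUNNER-UP
  E (12.7%): difference = 2.4%
  O (7.5%): difference = 2.8%
  I (7.0%): difference = 3.3%
Step 3: Most likely is 'T' (9.1%, diff 1.2%); second most likely is 'A' (8.2%, diff 2.1%).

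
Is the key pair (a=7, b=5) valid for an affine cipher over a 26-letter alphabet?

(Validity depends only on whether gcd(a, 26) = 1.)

Step 1: Compute gcd(7, 26).
Step 2: gcd(7, 26) = 1.
Since gcd = 1, 7 is coprime with 26, so it is a valid key.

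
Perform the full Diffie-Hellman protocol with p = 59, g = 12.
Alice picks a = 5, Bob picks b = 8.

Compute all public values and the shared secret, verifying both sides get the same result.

Step 1: A = g^a mod p = 12^5 mod 59 = 29.
Step 2: B = g^b mod p = 12^8 mod 59 = 21.
Step 3: Alice computes s = B^a mod p = 21^5 mod 59 = 3.
Step 4: Bob computes s = A^b mod p = 29^8 mod 59 = 3.
Both sides agree: shared secret = 3.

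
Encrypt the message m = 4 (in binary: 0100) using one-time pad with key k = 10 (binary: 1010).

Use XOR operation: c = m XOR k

Step 1: Write out the XOR operation bit by bit:
  Message: 0100
  Key:     1010
  XOR:     1110
Step 2: Convert to decimal: 1110 = 14.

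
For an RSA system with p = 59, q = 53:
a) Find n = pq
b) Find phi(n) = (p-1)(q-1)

Step 1: n = p * q = 59 * 53 = 3127.
Step 2: phi(n) = (p-1)(q-1) = 58 * 52 = 3016.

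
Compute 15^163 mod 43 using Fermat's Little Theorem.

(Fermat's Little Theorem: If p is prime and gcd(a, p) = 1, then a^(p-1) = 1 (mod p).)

Step 1: Since 43 is prime, by Fermat's Little Theorem: 15^42 = 1 (mod 43).
Step 2: Reduce exponent: 163 mod 42 = 37.
Step 3: So 15^163 = 15^37 (mod 43).
Step 4: 15^37 mod 43 = 17.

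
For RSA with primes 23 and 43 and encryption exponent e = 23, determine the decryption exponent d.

Step 1: n = 23 * 43 = 989.
Step 2: phi(n) = 22 * 42 = 924.
Step 3: Find d such that 23 * d = 1 (mod 924).
Step 4: d = 23^(-1) mod 924 = 683.
Verification: 23 * 683 = 15709 = 17 * 924 + 1.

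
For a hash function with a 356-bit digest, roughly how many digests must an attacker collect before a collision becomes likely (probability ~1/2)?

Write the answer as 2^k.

Step 1: The birthday paradox gives collision probability ~50% after sqrt(2^n) = 2^(n/2) hashes.
Step 2: For 356-bit output: 2^(356/2) = 2^178.
Step 3: Approximately 2^178 hash computations needed.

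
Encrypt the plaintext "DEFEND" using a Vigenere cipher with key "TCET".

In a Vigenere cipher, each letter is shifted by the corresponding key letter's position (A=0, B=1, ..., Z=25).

Step 1: Repeat key to match plaintext length:
  Plaintext: DEFEND
  Key:       TCETTC
Step 2: Encrypt each letter:
  D(3) + T(19) = (3+19) mod 26 = 22 = W
  E(4) + C(2) = (4+2) mod 26 = 6 = G
  F(5) + E(4) = (5+4) mod 26 = 9 = J
  E(4) + T(19) = (4+19) mod 26 = 23 = X
  N(13) + T(19) = (13+19) mod 26 = 6 = G
  D(3) + C(2) = (3+2) mod 26 = 5 = F
Ciphertext: WGJXGF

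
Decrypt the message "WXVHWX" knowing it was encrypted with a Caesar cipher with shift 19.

Step 1: Reverse the shift by subtracting 19 from each letter position.
  W (position 22) -> position (22-19) mod 26 = 3 -> D
  X (position 23) -> position (23-19) mod 26 = 4 -> E
  V (position 21) -> position (21-19) mod 26 = 2 -> C
  H (position 7) -> position (7-19) mod 26 = 14 -> O
  W (position 22) -> position (22-19) mod 26 = 3 -> D
  X (position 23) -> position (23-19) mod 26 = 4 -> E
Decrypted message: DECODE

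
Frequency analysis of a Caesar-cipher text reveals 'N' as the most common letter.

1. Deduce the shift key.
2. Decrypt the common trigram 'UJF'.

Step 1: In English, 'E' is the most frequent letter (12.7%).
Step 2: The most frequent ciphertext letter is 'N' (position 13).
Step 3: Shift = (13 - 4) mod 26 = 9.
Step 4: Decrypt 'UJF' by shifting back 9:
  U -> L
  J -> A
  F -> W
Step 5: 'UJF' decrypts to 'LAW'.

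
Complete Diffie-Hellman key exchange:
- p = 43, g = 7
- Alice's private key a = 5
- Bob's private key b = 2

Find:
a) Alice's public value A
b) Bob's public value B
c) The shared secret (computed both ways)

Step 1: A = g^a mod p = 7^5 mod 43 = 37.
Step 2: B = g^b mod p = 7^2 mod 43 = 6.
Step 3: Alice computes s = B^a mod p = 6^5 mod 43 = 36.
Step 4: Bob computes s = A^b mod p = 37^2 mod 43 = 36.
Both sides agree: shared secret = 36.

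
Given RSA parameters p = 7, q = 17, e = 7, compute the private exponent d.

Step 1: n = 7 * 17 = 119.
Step 2: phi(n) = 6 * 16 = 96.
Step 3: Find d such that 7 * d = 1 (mod 96).
Step 4: d = 7^(-1) mod 96 = 55.
Verification: 7 * 55 = 385 = 4 * 96 + 1.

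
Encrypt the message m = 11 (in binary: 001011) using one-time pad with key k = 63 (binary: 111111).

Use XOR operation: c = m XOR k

Step 1: Write out the XOR operation bit by bit:
  Message: 001011
  Key:     111111
  XOR:     110100
Step 2: Convert to decimal: 110100 = 52.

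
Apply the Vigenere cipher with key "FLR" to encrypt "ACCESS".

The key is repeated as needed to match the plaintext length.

Step 1: Repeat key to match plaintext length:
  Plaintext: ACCESS
  Key:       FLRFLR
Step 2: Encrypt each letter:
  A(0) + F(5) = (0+5) mod 26 = 5 = F
  C(2) + L(11) = (2+11) mod 26 = 13 = N
  C(2) + R(17) = (2+17) mod 26 = 19 = T
  E(4) + F(5) = (4+5) mod 26 = 9 = J
  S(18) + L(11) = (18+11) mod 26 = 3 = D
  S(18) + R(17) = (18+17) mod 26 = 9 = J
Ciphertext: FNTJDJ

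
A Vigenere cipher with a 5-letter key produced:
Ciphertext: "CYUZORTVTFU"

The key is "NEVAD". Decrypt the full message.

Step 1: Key 'NEVAD' has length 5. Extended key: NEVADNEVADN
Step 2: Decrypt each position:
  C(2) - N(13) = 15 = P
  Y(24) - E(4) = 20 = U
  U(20) - V(21) = 25 = Z
  Z(25) - A(0) = 25 = Z
  O(14) - D(3) = 11 = L
  R(17) - N(13) = 4 = E
  T(19) - E(4) = 15 = P
  V(21) - V(21) = 0 = A
  T(19) - A(0) = 19 = T
  F(5) - D(3) = 2 = C
  U(20) - N(13) = 7 = H
Plaintext: PUZZLEPATCH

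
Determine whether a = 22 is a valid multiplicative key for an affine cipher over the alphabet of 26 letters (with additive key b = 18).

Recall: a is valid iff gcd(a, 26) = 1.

Step 1: Compute gcd(22, 26).
Step 2: gcd(22, 26) = 2.
Since gcd = 2 != 1, 22 shares a common factor with 26, so it cannot be used.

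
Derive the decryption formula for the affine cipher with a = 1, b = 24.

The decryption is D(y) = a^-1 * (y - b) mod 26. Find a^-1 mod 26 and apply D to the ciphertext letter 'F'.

Step 1: Find a^-1, the modular inverse of 1 mod 26.
Step 2: We need 1 * a^-1 = 1 (mod 26).
Step 3: 1 * 1 = 1 = 0 * 26 + 1, so a^-1 = 1.
Step 4: D(y) = 1(y - 24) mod 26.
Step 5: Apply to 'F' (y = 5): D(5) = 1 * (5 - 24) mod 26 = 1 * -19 mod 26 = 7 -> 'H'.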